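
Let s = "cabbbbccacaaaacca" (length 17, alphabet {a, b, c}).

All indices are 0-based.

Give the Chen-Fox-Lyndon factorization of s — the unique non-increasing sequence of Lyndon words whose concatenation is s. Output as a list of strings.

["c", "abbbbccac", "aaaacc", "a"]

emit factor 1: 'c' (i=0, period=1)
emit factor 2: 'abbbbccac' (i=1, period=9)
emit factor 3: 'aaaacc' (i=10, period=6)
emit factor 4: 'a' (i=16, period=1)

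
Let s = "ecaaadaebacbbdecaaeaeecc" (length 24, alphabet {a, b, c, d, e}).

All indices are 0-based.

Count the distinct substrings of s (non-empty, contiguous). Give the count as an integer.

rank→(start, suffix):
  0 → (2, 'aaadaebacbbdecaaeaeecc')
  1 → (3, 'aadaebacbbdecaaeaeecc')
  2 → (16, 'aaeaeecc')
  3 → (9, 'acbbdecaaeaeecc')
  4 → (4, 'adaebacbbdecaaeaeecc')
  5 → (17, 'aeaeecc')
  6 → (6, 'aebacbbdecaaeaeecc')
  7 → (19, 'aeecc')
  8 → (8, 'bacbbdecaaeaeecc')
  9 → (11, 'bbdecaaeaeecc')
  10 → (12, 'bdecaaeaeecc')
  11 → (23, 'c')
  12 → (1, 'caaadaebacbbdecaaeaeecc')
  13 → (15, 'caaeaeecc')
  14 → (10, 'cbbdecaaeaeecc')
  15 → (22, 'cc')
  16 → (5, 'daebacbbdecaaeaeecc')
  17 → (13, 'decaaeaeecc')
  18 → (18, 'eaeecc')
  19 → (7, 'ebacbbdecaaeaeecc')
  20 → (0, 'ecaaadaebacbbdecaaeaeecc')
  21 → (14, 'ecaaeaeecc')
  22 → (21, 'ecc')
  23 → (20, 'eecc')

SA = [2, 3, 16, 9, 4, 17, 6, 19, 8, 11, 12, 23, 1, 15, 10, 22, 5, 13, 18, 7, 0, 14, 21, 20]
[i] adj suffixes → lcp
  [1] 2/3 → 2 ('aa')
  [2] 3/16 → 2 ('aa')
  [3] 16/9 → 1 ('a')
  [4] 9/4 → 1 ('a')
  [5] 4/17 → 1 ('a')
  [6] 17/6 → 2 ('ae')
  [7] 6/19 → 2 ('ae')
  [8] 19/8 → 0 ('')
  [9] 8/11 → 1 ('b')
  [10] 11/12 → 1 ('b')
  [11] 12/23 → 0 ('')
  [12] 23/1 → 1 ('c')
  [13] 1/15 → 3 ('caa')
  [14] 15/10 → 1 ('c')
  [15] 10/22 → 1 ('c')
  [16] 22/5 → 0 ('')
  [17] 5/13 → 1 ('d')
  [18] 13/18 → 0 ('')
  [19] 18/7 → 1 ('e')
  [20] 7/0 → 1 ('e')
  [21] 0/14 → 4 ('ecaa')
  [22] 14/21 → 2 ('ec')
  [23] 21/20 → 1 ('e')

n(n+1)/2 = 24·25/2 = 300
Σ LCP = 0 + 2 + 2 + 1 + 1 + 1 + 2 + 2 + 0 + 1 + 1 + 0 + 1 + 3 + 1 + 1 + 0 + 1 + 0 + 1 + 1 + 4 + 2 + 1 = 29
distinct = 300 − 29 = 271

271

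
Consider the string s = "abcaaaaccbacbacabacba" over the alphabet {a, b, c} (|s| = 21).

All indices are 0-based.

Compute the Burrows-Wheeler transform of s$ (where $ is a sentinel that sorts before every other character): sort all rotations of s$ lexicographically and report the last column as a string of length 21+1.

abcaac$bbbaccacabaaaca

rank  rotation                last
    0  $abcaaaaccbacbacabacba  a
    1  a$abcaaaaccbacbacabacb  b
    2  aaaaccbacbacabacba$abc  c
    3  aaaccbacbacabacba$abca  a
    4  aaccbacbacabacba$abcaa  a
    5  abacba$abcaaaaccbacbac  c
    6  abcaaaaccbacbacabacba$  $
    7  acabacba$abcaaaaccbacb  b
    8  acba$abcaaaaccbacbacab  b
    9  acbacabacba$abcaaaaccb  b
   10  accbacbacabacba$abcaaa  a
   11  ba$abcaaaaccbacbacabac  c
   12  bacabacba$abcaaaaccbac  c
   13  bacba$abcaaaaccbacbaca  a
   14  bacbacabacba$abcaaaacc  c
   15  bcaaaaccbacbacabacba$a  a
   16  caaaaccbacbacabacba$ab  b
   17  cabacba$abcaaaaccbacba  a
   18  cba$abcaaaaccbacbacaba  a
   19  cbacabacba$abcaaaaccba  a
   20  cbacbacabacba$abcaaaac  c
   21  ccbacbacabacba$abcaaaa  a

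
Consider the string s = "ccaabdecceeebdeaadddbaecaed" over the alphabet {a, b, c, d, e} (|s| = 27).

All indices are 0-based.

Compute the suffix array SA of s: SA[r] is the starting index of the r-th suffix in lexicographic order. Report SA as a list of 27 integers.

rank | idx | suffix
   0 |   2 | aabdecceeebdeaadddbaecaed
   1 |  15 | aadddbaecaed
   2 |   3 | abdecceeebdeaadddbaecaed
   3 |  16 | adddbaecaed
   4 |  21 | aecaed
   5 |  24 | aed
   6 |  20 | baecaed
   7 |  12 | bdeaadddbaecaed
   8 |   4 | bdecceeebdeaadddbaecaed
   9 |   1 | caabdecceeebdeaadddbaecaed
  10 |  23 | caed
  11 |   0 | ccaabdecceeebdeaadddbaecaed
  12 |   7 | cceeebdeaadddbaecaed
  13 |   8 | ceeebdeaadddbaecaed
  14 |  26 | d
  15 |  19 | dbaecaed
  16 |  18 | ddbaecaed
  17 |  17 | dddbaecaed
  18 |  13 | deaadddbaecaed
  19 |   5 | decceeebdeaadddbaecaed
  20 |  14 | eaadddbaecaed
  21 |  11 | ebdeaadddbaecaed
  22 |  22 | ecaed
  23 |   6 | ecceeebdeaadddbaecaed
  24 |  25 | ed
  25 |  10 | eebdeaadddbaecaed
  26 |   9 | eeebdeaadddbaecaed

[2, 15, 3, 16, 21, 24, 20, 12, 4, 1, 23, 0, 7, 8, 26, 19, 18, 17, 13, 5, 14, 11, 22, 6, 25, 10, 9]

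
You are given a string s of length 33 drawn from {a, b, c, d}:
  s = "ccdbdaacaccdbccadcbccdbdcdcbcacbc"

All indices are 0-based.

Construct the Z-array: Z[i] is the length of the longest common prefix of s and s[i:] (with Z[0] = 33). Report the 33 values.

Z[0]=33
i=1: fresh scan; Z[1]=1 grow→box=[1,2)
i=2: fresh scan; Z[2]=0
i=3: fresh scan; Z[3]=0
i=4: fresh scan; Z[4]=0
i=5: fresh scan; Z[5]=0
i=6: fresh scan; Z[6]=0
i=7: fresh scan; Z[7]=1 grow→box=[7,8)
i=8: fresh scan; Z[8]=0
i=9: fresh scan; Z[9]=4 grow→box=[9,13)
i=10: min(r-i=3, Z[1]=1)=1; Z[10]=1
i=11: min(r-i=2, Z[2]=0)=0; Z[11]=0
i=12: min(r-i=1, Z[3]=0)=0; Z[12]=0
i=13: fresh scan; Z[13]=2 grow→box=[13,15)
i=14: min(r-i=1, Z[1]=1)=1; Z[14]=1
i=15: fresh scan; Z[15]=0
i=16: fresh scan; Z[16]=0
i=17: fresh scan; Z[17]=1 grow→box=[17,18)
i=18: fresh scan; Z[18]=0
i=19: fresh scan; Z[19]=5 grow→box=[19,24)
i=20: min(r-i=4, Z[1]=1)=1; Z[20]=1
i=21: min(r-i=3, Z[2]=0)=0; Z[21]=0
i=22: min(r-i=2, Z[3]=0)=0; Z[22]=0
i=23: min(r-i=1, Z[4]=0)=0; Z[23]=0
i=24: fresh scan; Z[24]=1 grow→box=[24,25)
i=25: fresh scan; Z[25]=0
i=26: fresh scan; Z[26]=1 grow→box=[26,27)
i=27: fresh scan; Z[27]=0
i=28: fresh scan; Z[28]=1 grow→box=[28,29)
i=29: fresh scan; Z[29]=0
i=30: fresh scan; Z[30]=1 grow→box=[30,31)
i=31: fresh scan; Z[31]=0
i=32: fresh scan; Z[32]=1 grow→box=[32,33)

[33, 1, 0, 0, 0, 0, 0, 1, 0, 4, 1, 0, 0, 2, 1, 0, 0, 1, 0, 5, 1, 0, 0, 0, 1, 0, 1, 0, 1, 0, 1, 0, 1]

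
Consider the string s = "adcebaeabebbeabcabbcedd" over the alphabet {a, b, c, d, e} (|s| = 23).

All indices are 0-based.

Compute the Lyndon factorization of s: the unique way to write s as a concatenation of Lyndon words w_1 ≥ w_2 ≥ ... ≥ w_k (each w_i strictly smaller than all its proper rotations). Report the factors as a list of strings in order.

["adcebae", "abebbe", "abc", "abbcedd"]

emit factor 1: 'adcebae' (i=0, period=7)
emit factor 2: 'abebbe' (i=7, period=6)
emit factor 3: 'abc' (i=13, period=3)
emit factor 4: 'abbcedd' (i=16, period=7)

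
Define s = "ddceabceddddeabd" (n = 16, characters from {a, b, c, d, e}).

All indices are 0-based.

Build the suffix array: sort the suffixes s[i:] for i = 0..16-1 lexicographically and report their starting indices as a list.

[4, 13, 5, 14, 2, 6, 15, 1, 0, 8, 9, 10, 11, 3, 12, 7]

sorted suffixes:
  #0 SA[0]=4  'abceddddeabd'
  #1 SA[1]=13  'abd'
  #2 SA[2]=5  'bceddddeabd'
  #3 SA[3]=14  'bd'
  #4 SA[4]=2  'ceabceddddeabd'
  #5 SA[5]=6  'ceddddeabd'
  #6 SA[6]=15  'd'
  #7 SA[7]=1  'dceabceddddeabd'
  #8 SA[8]=0  'ddceabceddddeabd'
  #9 SA[9]=8  'ddddeabd'
  #10 SA[10]=9  'dddeabd'
  #11 SA[11]=10  'ddeabd'
  #12 SA[12]=11  'deabd'
  #13 SA[13]=3  'eabceddddeabd'
  #14 SA[14]=12  'eabd'
  #15 SA[15]=7  'eddddeabd'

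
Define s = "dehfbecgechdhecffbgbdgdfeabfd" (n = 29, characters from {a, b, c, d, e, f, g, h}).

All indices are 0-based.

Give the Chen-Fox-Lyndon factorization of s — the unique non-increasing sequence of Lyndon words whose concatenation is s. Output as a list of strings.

emit factor 1: 'dehf' (i=0, period=4)
emit factor 2: 'becgechdhecffbg' (i=4, period=15)
emit factor 3: 'bdgdfe' (i=19, period=6)
emit factor 4: 'abfd' (i=25, period=4)

["dehf", "becgechdhecffbg", "bdgdfe", "abfd"]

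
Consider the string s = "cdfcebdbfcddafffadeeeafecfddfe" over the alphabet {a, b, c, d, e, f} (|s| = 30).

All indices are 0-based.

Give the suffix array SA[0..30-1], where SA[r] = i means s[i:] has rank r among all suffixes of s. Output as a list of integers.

[16, 21, 12, 5, 7, 9, 0, 3, 24, 11, 6, 10, 26, 17, 1, 27, 29, 20, 4, 23, 19, 18, 15, 8, 2, 25, 28, 22, 14, 13]

sorted suffixes:
  #0 SA[0]=16  'adeeeafecfddfe'
  #1 SA[1]=21  'afecfddfe'
  #2 SA[2]=12  'afffadeeeafecfddfe'
  #3 SA[3]=5  'bdbfcddafffadeeeafecfddfe'
  #4 SA[4]=7  'bfcddafffadeeeafecfddfe'
  #5 SA[5]=9  'cddafffadeeeafecfddfe'
  #6 SA[6]=0  'cdfcebdbfcddafffadeeeafecfddfe'
  #7 SA[7]=3  'cebdbfcddafffadeeeafecfddfe'
  #8 SA[8]=24  'cfddfe'
  #9 SA[9]=11  'dafffadeeeafecfddfe'
  #10 SA[10]=6  'dbfcddafffadeeeafecfddfe'
  #11 SA[11]=10  'ddafffadeeeafecfddfe'
  #12 SA[12]=26  'ddfe'
  #13 SA[13]=17  'deeeafecfddfe'
  #14 SA[14]=1  'dfcebdbfcddafffadeeeafecfddfe'
  #15 SA[15]=27  'dfe'
  #16 SA[16]=29  'e'
  #17 SA[17]=20  'eafecfddfe'
  #18 SA[18]=4  'ebdbfcddafffadeeeafecfddfe'
  #19 SA[19]=23  'ecfddfe'
  #20 SA[20]=19  'eeafecfddfe'
  #21 SA[21]=18  'eeeafecfddfe'
  #22 SA[22]=15  'fadeeeafecfddfe'
  #23 SA[23]=8  'fcddafffadeeeafecfddfe'
  #24 SA[24]=2  'fcebdbfcddafffadeeeafecfddfe'
  #25 SA[25]=25  'fddfe'
  #26 SA[26]=28  'fe'
  #27 SA[27]=22  'fecfddfe'
  #28 SA[28]=14  'ffadeeeafecfddfe'
  #29 SA[29]=13  'fffadeeeafecfddfe'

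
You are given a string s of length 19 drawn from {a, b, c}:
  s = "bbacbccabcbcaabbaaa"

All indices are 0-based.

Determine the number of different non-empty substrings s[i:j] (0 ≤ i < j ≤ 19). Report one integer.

rank→(start, suffix):
  0 → (18, 'a')
  1 → (17, 'aa')
  2 → (16, 'aaa')
  3 → (12, 'aabbaaa')
  4 → (13, 'abbaaa')
  5 → (7, 'abcbcaabbaaa')
  6 → (2, 'acbccabcbcaabbaaa')
  7 → (15, 'baaa')
  8 → (1, 'bacbccabcbcaabbaaa')
  9 → (14, 'bbaaa')
  10 → (0, 'bbacbccabcbcaabbaaa')
  11 → (10, 'bcaabbaaa')
  12 → (8, 'bcbcaabbaaa')
  13 → (4, 'bccabcbcaabbaaa')
  14 → (11, 'caabbaaa')
  15 → (6, 'cabcbcaabbaaa')
  16 → (9, 'cbcaabbaaa')
  17 → (3, 'cbccabcbcaabbaaa')
  18 → (5, 'ccabcbcaabbaaa')

SA = [18, 17, 16, 12, 13, 7, 2, 15, 1, 14, 0, 10, 8, 4, 11, 6, 9, 3, 5]
rank  pair      lcp
   1  s[18:],s[17:]  1  'a'
   2  s[17:],s[16:]  2  'aa'
   3  s[16:],s[12:]  2  'aa'
   4  s[12:],s[13:]  1  'a'
   5  s[13:],s[7:]  2  'ab'
   6  s[7:],s[2:]  1  'a'
   7  s[2:],s[15:]  0  ''
   8  s[15:],s[1:]  2  'ba'
   9  s[1:],s[14:]  1  'b'
  10  s[14:],s[0:]  3  'bba'
  11  s[0:],s[10:]  1  'b'
  12  s[10:],s[8:]  2  'bc'
  13  s[8:],s[4:]  2  'bc'
  14  s[4:],s[11:]  0  ''
  15  s[11:],s[6:]  2  'ca'
  16  s[6:],s[9:]  1  'c'
  17  s[9:],s[3:]  3  'cbc'
  18  s[3:],s[5:]  1  'c'

n(n+1)/2 = 19·20/2 = 190
Σ LCP = 0 + 1 + 2 + 2 + 1 + 2 + 1 + 0 + 2 + 1 + 3 + 1 + 2 + 2 + 0 + 2 + 1 + 3 + 1 = 27
distinct = 190 − 27 = 163

163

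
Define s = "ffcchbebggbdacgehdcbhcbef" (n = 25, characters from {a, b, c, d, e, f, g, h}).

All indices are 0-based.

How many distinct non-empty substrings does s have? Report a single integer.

sorted suffixes:
  #0 SA[0]=12  'acgehdcbhcbef'
  #1 SA[1]=10  'bdacgehdcbhcbef'
  #2 SA[2]=5  'bebggbdacgehdcbhcbef'
  #3 SA[3]=22  'bef'
  #4 SA[4]=7  'bggbdacgehdcbhcbef'
  #5 SA[5]=19  'bhcbef'
  #6 SA[6]=21  'cbef'
  #7 SA[7]=18  'cbhcbef'
  #8 SA[8]=2  'cchbebggbdacgehdcbhcbef'
  #9 SA[9]=13  'cgehdcbhcbef'
  #10 SA[10]=3  'chbebggbdacgehdcbhcbef'
  #11 SA[11]=11  'dacgehdcbhcbef'
  #12 SA[12]=17  'dcbhcbef'
  #13 SA[13]=6  'ebggbdacgehdcbhcbef'
  #14 SA[14]=23  'ef'
  #15 SA[15]=15  'ehdcbhcbef'
  #16 SA[16]=24  'f'
  #17 SA[17]=1  'fcchbebggbdacgehdcbhcbef'
  #18 SA[18]=0  'ffcchbebggbdacgehdcbhcbef'
  #19 SA[19]=9  'gbdacgehdcbhcbef'
  #20 SA[20]=14  'gehdcbhcbef'
  #21 SA[21]=8  'ggbdacgehdcbhcbef'
  #22 SA[22]=4  'hbebggbdacgehdcbhcbef'
  #23 SA[23]=20  'hcbef'
  #24 SA[24]=16  'hdcbhcbef'

SA = [12, 10, 5, 22, 7, 19, 21, 18, 2, 13, 3, 11, 17, 6, 23, 15, 24, 1, 0, 9, 14, 8, 4, 20, 16]
[i] adj suffixes → lcp
  [1] 12/10 → 0 ('')
  [2] 10/5 → 1 ('b')
  [3] 5/22 → 2 ('be')
  [4] 22/7 → 1 ('b')
  [5] 7/19 → 1 ('b')
  [6] 19/21 → 0 ('')
  [7] 21/18 → 2 ('cb')
  [8] 18/2 → 1 ('c')
  [9] 2/13 → 1 ('c')
  [10] 13/3 → 1 ('c')
  [11] 3/11 → 0 ('')
  [12] 11/17 → 1 ('d')
  [13] 17/6 → 0 ('')
  [14] 6/23 → 1 ('e')
  [15] 23/15 → 1 ('e')
  [16] 15/24 → 0 ('')
  [17] 24/1 → 1 ('f')
  [18] 1/0 → 1 ('f')
  [19] 0/9 → 0 ('')
  [20] 9/14 → 1 ('g')
  [21] 14/8 → 1 ('g')
  [22] 8/4 → 0 ('')
  [23] 4/20 → 1 ('h')
  [24] 20/16 → 1 ('h')

n(n+1)/2 = 25·26/2 = 325
Σ LCP = 0 + 0 + 1 + 2 + 1 + 1 + 0 + 2 + 1 + 1 + 1 + 0 + 1 + 0 + 1 + 1 + 0 + 1 + 1 + 0 + 1 + 1 + 0 + 1 + 1 = 19
distinct = 325 − 19 = 306

306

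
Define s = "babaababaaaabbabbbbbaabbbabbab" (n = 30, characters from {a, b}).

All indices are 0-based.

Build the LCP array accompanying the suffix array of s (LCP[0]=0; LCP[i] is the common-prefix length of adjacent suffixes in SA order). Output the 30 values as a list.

rank→(start, suffix):
  0 → (8, 'aaaabbabbbbbaabbbabbab')
  1 → (9, 'aaabbabbbbbaabbbabbab')
  2 → (3, 'aababaaaabbabbbbbaabbbabbab')
  3 → (10, 'aabbabbbbbaabbbabbab')
  4 → (20, 'aabbbabbab')
  5 → (28, 'ab')
  6 → (6, 'abaaaabbabbbbbaabbbabbab')
  7 → (1, 'abaababaaaabbabbbbbaabbbabbab')
  8 → (4, 'ababaaaabbabbbbbaabbbabbab')
  9 → (25, 'abbab')
  10 → (11, 'abbabbbbbaabbbabbab')
  11 → (21, 'abbbabbab')
  12 → (14, 'abbbbbaabbbabbab')
  13 → (29, 'b')
  14 → (7, 'baaaabbabbbbbaabbbabbab')
  15 → (2, 'baababaaaabbabbbbbaabbbabbab')
  16 → (19, 'baabbbabbab')
  17 → (27, 'bab')
  18 → (5, 'babaaaabbabbbbbaabbbabbab')
  19 → (0, 'babaababaaaabbabbbbbaabbbabbab')
  20 → (24, 'babbab')
  21 → (13, 'babbbbbaabbbabbab')
  22 → (18, 'bbaabbbabbab')
  23 → (26, 'bbab')
  24 → (23, 'bbabbab')
  25 → (12, 'bbabbbbbaabbbabbab')
  26 → (17, 'bbbaabbbabbab')
  27 → (22, 'bbbabbab')
  28 → (16, 'bbbbaabbbabbab')
  29 → (15, 'bbbbbaabbbabbab')

SA = [8, 9, 3, 10, 20, 28, 6, 1, 4, 25, 11, 21, 14, 29, 7, 2, 19, 27, 5, 0, 24, 13, 18, 26, 23, 12, 17, 22, 16, 15]
[i] adj suffixes → lcp
  [1] 8/9 → 3 ('aaa')
  [2] 9/3 → 2 ('aa')
  [3] 3/10 → 3 ('aab')
  [4] 10/20 → 4 ('aabb')
  [5] 20/28 → 1 ('a')
  [6] 28/6 → 2 ('ab')
  [7] 6/1 → 4 ('abaa')
  [8] 1/4 → 3 ('aba')
  [9] 4/25 → 2 ('ab')
  [10] 25/11 → 5 ('abbab')
  [11] 11/21 → 3 ('abb')
  [12] 21/14 → 4 ('abbb')
  [13] 14/29 → 0 ('')
  [14] 29/7 → 1 ('b')
  [15] 7/2 → 3 ('baa')
  [16] 2/19 → 4 ('baab')
  [17] 19/27 → 2 ('ba')
  [18] 27/5 → 3 ('bab')
  [19] 5/0 → 5 ('babaa')
  [20] 0/24 → 3 ('bab')
  [21] 24/13 → 4 ('babb')
  [22] 13/18 → 1 ('b')
  [23] 18/26 → 3 ('bba')
  [24] 26/23 → 4 ('bbab')
  [25] 23/12 → 5 ('bbabb')
  [26] 12/17 → 2 ('bb')
  [27] 17/22 → 4 ('bbba')
  [28] 22/16 → 3 ('bbb')
  [29] 16/15 → 4 ('bbbb')

[0, 3, 2, 3, 4, 1, 2, 4, 3, 2, 5, 3, 4, 0, 1, 3, 4, 2, 3, 5, 3, 4, 1, 3, 4, 5, 2, 4, 3, 4]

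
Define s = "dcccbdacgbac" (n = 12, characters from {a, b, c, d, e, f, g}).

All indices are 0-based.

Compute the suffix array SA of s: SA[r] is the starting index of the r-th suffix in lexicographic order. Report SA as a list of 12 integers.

[10, 6, 9, 4, 11, 3, 2, 1, 7, 5, 0, 8]

rank | idx | suffix
   0 |  10 | ac
   1 |   6 | acgbac
   2 |   9 | bac
   3 |   4 | bdacgbac
   4 |  11 | c
   5 |   3 | cbdacgbac
   6 |   2 | ccbdacgbac
   7 |   1 | cccbdacgbac
   8 |   7 | cgbac
   9 |   5 | dacgbac
  10 |   0 | dcccbdacgbac
  11 |   8 | gbac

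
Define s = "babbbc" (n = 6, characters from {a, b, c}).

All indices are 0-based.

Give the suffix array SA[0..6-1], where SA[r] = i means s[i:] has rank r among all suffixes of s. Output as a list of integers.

[1, 0, 2, 3, 4, 5]

sorted suffixes:
  #0 SA[0]=1  'abbbc'
  #1 SA[1]=0  'babbbc'
  #2 SA[2]=2  'bbbc'
  #3 SA[3]=3  'bbc'
  #4 SA[4]=4  'bc'
  #5 SA[5]=5  'c'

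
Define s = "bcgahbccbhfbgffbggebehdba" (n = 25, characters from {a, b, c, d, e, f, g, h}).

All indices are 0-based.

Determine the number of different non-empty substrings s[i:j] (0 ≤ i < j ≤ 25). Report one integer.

sorted suffixes:
  #0 SA[0]=24  'a'
  #1 SA[1]=3  'ahbccbhfbgffbggebehdba'
  #2 SA[2]=23  'ba'
  #3 SA[3]=5  'bccbhfbgffbggebehdba'
  #4 SA[4]=0  'bcgahbccbhfbgffbggebehdba'
  #5 SA[5]=19  'behdba'
  #6 SA[6]=11  'bgffbggebehdba'
  #7 SA[7]=15  'bggebehdba'
  #8 SA[8]=8  'bhfbgffbggebehdba'
  #9 SA[9]=7  'cbhfbgffbggebehdba'
  #10 SA[10]=6  'ccbhfbgffbggebehdba'
  #11 SA[11]=1  'cgahbccbhfbgffbggebehdba'
  #12 SA[12]=22  'dba'
  #13 SA[13]=18  'ebehdba'
  #14 SA[14]=20  'ehdba'
  #15 SA[15]=10  'fbgffbggebehdba'
  #16 SA[16]=14  'fbggebehdba'
  #17 SA[17]=13  'ffbggebehdba'
  #18 SA[18]=2  'gahbccbhfbgffbggebehdba'
  #19 SA[19]=17  'gebehdba'
  #20 SA[20]=12  'gffbggebehdba'
  #21 SA[21]=16  'ggebehdba'
  #22 SA[22]=4  'hbccbhfbgffbggebehdba'
  #23 SA[23]=21  'hdba'
  #24 SA[24]=9  'hfbgffbggebehdba'

SA = [24, 3, 23, 5, 0, 19, 11, 15, 8, 7, 6, 1, 22, 18, 20, 10, 14, 13, 2, 17, 12, 16, 4, 21, 9]
i: (SA[i-1],SA[i]) lcp shared
  1: (24,3) 1 'a'
  2: (3,23) 0 ''
  3: (23,5) 1 'b'
  4: (5,0) 2 'bc'
  5: (0,19) 1 'b'
  6: (19,11) 1 'b'
  7: (11,15) 2 'bg'
  8: (15,8) 1 'b'
  9: (8,7) 0 ''
  10: (7,6) 1 'c'
  11: (6,1) 1 'c'
  12: (1,22) 0 ''
  13: (22,18) 0 ''
  14: (18,20) 1 'e'
  15: (20,10) 0 ''
  16: (10,14) 3 'fbg'
  17: (14,13) 1 'f'
  18: (13,2) 0 ''
  19: (2,17) 1 'g'
  20: (17,12) 1 'g'
  21: (12,16) 1 'g'
  22: (16,4) 0 ''
  23: (4,21) 1 'h'
  24: (21,9) 1 'h'

n(n+1)/2 = 25·26/2 = 325
Σ LCP = 0 + 1 + 0 + 1 + 2 + 1 + 1 + 2 + 1 + 0 + 1 + 1 + 0 + 0 + 1 + 0 + 3 + 1 + 0 + 1 + 1 + 1 + 0 + 1 + 1 = 21
distinct = 325 − 21 = 304

304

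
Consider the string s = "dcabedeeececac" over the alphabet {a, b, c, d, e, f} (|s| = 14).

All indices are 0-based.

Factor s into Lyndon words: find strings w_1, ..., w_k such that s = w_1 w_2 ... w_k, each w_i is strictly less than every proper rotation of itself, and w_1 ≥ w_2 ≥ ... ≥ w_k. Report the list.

emit factor 1: 'd' (i=0, period=1)
emit factor 2: 'c' (i=1, period=1)
emit factor 3: 'abedeeececac' (i=2, period=12)

["d", "c", "abedeeececac"]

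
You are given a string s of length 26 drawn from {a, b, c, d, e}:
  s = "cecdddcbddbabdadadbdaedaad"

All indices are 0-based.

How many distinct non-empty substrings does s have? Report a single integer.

318

sorted suffixes:
  #0 SA[0]=23  'aad'
  #1 SA[1]=11  'abdadadbdaedaad'
  #2 SA[2]=24  'ad'
  #3 SA[3]=14  'adadbdaedaad'
  #4 SA[4]=16  'adbdaedaad'
  #5 SA[5]=20  'aedaad'
  #6 SA[6]=10  'babdadadbdaedaad'
  #7 SA[7]=12  'bdadadbdaedaad'
  #8 SA[8]=18  'bdaedaad'
  #9 SA[9]=7  'bddbabdadadbdaedaad'
  #10 SA[10]=6  'cbddbabdadadbdaedaad'
  #11 SA[11]=2  'cdddcbddbabdadadbdaedaad'
  #12 SA[12]=0  'cecdddcbddbabdadadbdaedaad'
  #13 SA[13]=25  'd'
  #14 SA[14]=22  'daad'
  #15 SA[15]=13  'dadadbdaedaad'
  #16 SA[16]=15  'dadbdaedaad'
  #17 SA[17]=19  'daedaad'
  #18 SA[18]=9  'dbabdadadbdaedaad'
  #19 SA[19]=17  'dbdaedaad'
  #20 SA[20]=5  'dcbddbabdadadbdaedaad'
  #21 SA[21]=8  'ddbabdadadbdaedaad'
  #22 SA[22]=4  'ddcbddbabdadadbdaedaad'
  #23 SA[23]=3  'dddcbddbabdadadbdaedaad'
  #24 SA[24]=1  'ecdddcbddbabdadadbdaedaad'
  #25 SA[25]=21  'edaad'

SA = [23, 11, 24, 14, 16, 20, 10, 12, 18, 7, 6, 2, 0, 25, 22, 13, 15, 19, 9, 17, 5, 8, 4, 3, 1, 21]
rank  pair      lcp
   1  s[23:],s[11:]  1  'a'
   2  s[11:],s[24:]  1  'a'
   3  s[24:],s[14:]  2  'ad'
   4  s[14:],s[16:]  2  'ad'
   5  s[16:],s[20:]  1  'a'
   6  s[20:],s[10:]  0  ''
   7  s[10:],s[12:]  1  'b'
   8  s[12:],s[18:]  3  'bda'
   9  s[18:],s[7:]  2  'bd'
  10  s[7:],s[6:]  0  ''
  11  s[6:],s[2:]  1  'c'
  12  s[2:],s[0:]  1  'c'
  13  s[0:],s[25:]  0  ''
  14  s[25:],s[22:]  1  'd'
  15  s[22:],s[13:]  2  'da'
  16  s[13:],s[15:]  3  'dad'
  17  s[15:],s[19:]  2  'da'
  18  s[19:],s[9:]  1  'd'
  19  s[9:],s[17:]  2  'db'
  20  s[17:],s[5:]  1  'd'
  21  s[5:],s[8:]  1  'd'
  22  s[8:],s[4:]  2  'dd'
  23  s[4:],s[3:]  2  'dd'
  24  s[3:],s[1:]  0  ''
  25  s[1:],s[21:]  1  'e'

n(n+1)/2 = 26·27/2 = 351
Σ LCP = 0 + 1 + 1 + 2 + 2 + 1 + 0 + 1 + 3 + 2 + 0 + 1 + 1 + 0 + 1 + 2 + 3 + 2 + 1 + 2 + 1 + 1 + 2 + 2 + 0 + 1 = 33
distinct = 351 − 33 = 318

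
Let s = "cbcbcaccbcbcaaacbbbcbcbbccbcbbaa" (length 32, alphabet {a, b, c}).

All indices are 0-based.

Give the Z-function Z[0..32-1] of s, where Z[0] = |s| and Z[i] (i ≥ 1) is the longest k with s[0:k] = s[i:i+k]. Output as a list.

Z[0]=32
i=1: i≥r, start 0; Z[1]=0
i=2: i≥r, start 0; Z[2]=3 extend→box=[2,5)
i=3: min(r-i=2, Z[1]=0)=0; Z[3]=0
i=4: min(r-i=1, Z[2]=3)=1; Z[4]=1
i=5: i≥r, start 0; Z[5]=0
i=6: i≥r, start 0; Z[6]=1 extend→box=[6,7)
i=7: i≥r, start 0; Z[7]=6 extend→box=[7,13)
i=8: min(r-i=5, Z[1]=0)=0; Z[8]=0
i=9: min(r-i=4, Z[2]=3)=3; Z[9]=3
i=10: min(r-i=3, Z[3]=0)=0; Z[10]=0
i=11: min(r-i=2, Z[4]=1)=1; Z[11]=1
i=12: min(r-i=1, Z[5]=0)=0; Z[12]=0
i=13: i≥r, start 0; Z[13]=0
i=14: i≥r, start 0; Z[14]=0
i=15: i≥r, start 0; Z[15]=2 extend→box=[15,17)
i=16: min(r-i=1, Z[1]=0)=0; Z[16]=0
i=17: i≥r, start 0; Z[17]=0
i=18: i≥r, start 0; Z[18]=0
i=19: i≥r, start 0; Z[19]=4 extend→box=[19,23)
i=20: min(r-i=3, Z[1]=0)=0; Z[20]=0
i=21: min(r-i=2, Z[2]=3)=2; Z[21]=2
i=22: min(r-i=1, Z[3]=0)=0; Z[22]=0
i=23: i≥r, start 0; Z[23]=0
i=24: i≥r, start 0; Z[24]=1 extend→box=[24,25)
i=25: i≥r, start 0; Z[25]=4 extend→box=[25,29)
i=26: min(r-i=3, Z[1]=0)=0; Z[26]=0
i=27: min(r-i=2, Z[2]=3)=2; Z[27]=2
i=28: min(r-i=1, Z[3]=0)=0; Z[28]=0
i=29: i≥r, start 0; Z[29]=0
i=30: i≥r, start 0; Z[30]=0
i=31: i≥r, start 0; Z[31]=0

[32, 0, 3, 0, 1, 0, 1, 6, 0, 3, 0, 1, 0, 0, 0, 2, 0, 0, 0, 4, 0, 2, 0, 0, 1, 4, 0, 2, 0, 0, 0, 0]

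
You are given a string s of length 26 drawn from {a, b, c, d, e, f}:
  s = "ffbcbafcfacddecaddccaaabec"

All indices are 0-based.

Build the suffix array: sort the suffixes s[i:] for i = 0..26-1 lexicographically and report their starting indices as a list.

[20, 21, 22, 9, 15, 5, 4, 2, 23, 25, 19, 14, 3, 18, 10, 7, 17, 16, 11, 12, 24, 13, 8, 1, 6, 0]

sorted suffixes:
  #0 SA[0]=20  'aaabec'
  #1 SA[1]=21  'aabec'
  #2 SA[2]=22  'abec'
  #3 SA[3]=9  'acddecaddccaaabec'
  #4 SA[4]=15  'addccaaabec'
  #5 SA[5]=5  'afcfacddecaddccaaabec'
  #6 SA[6]=4  'bafcfacddecaddccaaabec'
  #7 SA[7]=2  'bcbafcfacddecaddccaaabec'
  #8 SA[8]=23  'bec'
  #9 SA[9]=25  'c'
  #10 SA[10]=19  'caaabec'
  #11 SA[11]=14  'caddccaaabec'
  #12 SA[12]=3  'cbafcfacddecaddccaaabec'
  #13 SA[13]=18  'ccaaabec'
  #14 SA[14]=10  'cddecaddccaaabec'
  #15 SA[15]=7  'cfacddecaddccaaabec'
  #16 SA[16]=17  'dccaaabec'
  #17 SA[17]=16  'ddccaaabec'
  #18 SA[18]=11  'ddecaddccaaabec'
  #19 SA[19]=12  'decaddccaaabec'
  #20 SA[20]=24  'ec'
  #21 SA[21]=13  'ecaddccaaabec'
  #22 SA[22]=8  'facddecaddccaaabec'
  #23 SA[23]=1  'fbcbafcfacddecaddccaaabec'
  #24 SA[24]=6  'fcfacddecaddccaaabec'
  #25 SA[25]=0  'ffbcbafcfacddecaddccaaabec'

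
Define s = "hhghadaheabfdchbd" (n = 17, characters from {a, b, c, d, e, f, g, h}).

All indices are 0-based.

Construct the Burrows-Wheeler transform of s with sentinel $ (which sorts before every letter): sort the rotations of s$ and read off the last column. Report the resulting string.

dehdhadbafhbhgcah$

rank  rotation            last
    0  $hhghadaheabfdchbd  d
    1  abfdchbd$hhghadahe  e
    2  adaheabfdchbd$hhgh  h
    3  aheabfdchbd$hhghad  d
    4  bd$hhghadaheabfdch  h
    5  bfdchbd$hhghadahea  a
    6  chbd$hhghadaheabfd  d
    7  d$hhghadaheabfdchb  b
    8  daheabfdchbd$hhgha  a
    9  dchbd$hhghadaheabf  f
   10  eabfdchbd$hhghadah  h
   11  fdchbd$hhghadaheab  b
   12  ghadaheabfdchbd$hh  h
   13  hadaheabfdchbd$hhg  g
   14  hbd$hhghadaheabfdc  c
   15  heabfdchbd$hhghada  a
   16  hghadaheabfdchbd$h  h
   17  hhghadaheabfdchbd$  $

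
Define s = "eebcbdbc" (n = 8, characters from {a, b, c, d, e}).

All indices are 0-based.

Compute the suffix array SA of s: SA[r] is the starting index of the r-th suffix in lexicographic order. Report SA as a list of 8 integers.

[6, 2, 4, 7, 3, 5, 1, 0]

rank→(start, suffix):
  0 → (6, 'bc')
  1 → (2, 'bcbdbc')
  2 → (4, 'bdbc')
  3 → (7, 'c')
  4 → (3, 'cbdbc')
  5 → (5, 'dbc')
  6 → (1, 'ebcbdbc')
  7 → (0, 'eebcbdbc')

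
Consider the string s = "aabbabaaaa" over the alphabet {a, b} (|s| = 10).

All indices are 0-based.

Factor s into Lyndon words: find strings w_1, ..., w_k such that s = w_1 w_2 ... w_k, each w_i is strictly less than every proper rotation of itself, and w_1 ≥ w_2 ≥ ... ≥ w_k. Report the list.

["aabbab", "a", "a", "a", "a"]

emit factor 1: 'aabbab' (i=0, period=6)
emit factor 2: 'a' (i=6, period=1)
emit factor 3: 'a' (i=7, period=1)
emit factor 4: 'a' (i=8, period=1)
emit factor 5: 'a' (i=9, period=1)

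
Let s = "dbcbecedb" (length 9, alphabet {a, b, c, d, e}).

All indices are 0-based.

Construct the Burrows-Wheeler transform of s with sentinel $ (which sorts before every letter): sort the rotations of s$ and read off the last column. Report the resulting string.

rank  rotation    last
    0  $dbcbecedb  b
    1  b$dbcbeced  d
    2  bcbecedb$d  d
    3  becedb$dbc  c
    4  cbecedb$db  b
    5  cedb$dbcbe  e
    6  db$dbcbece  e
    7  dbcbecedb$  $
    8  ecedb$dbcb  b
    9  edb$dbcbec  c

bddcbee$bc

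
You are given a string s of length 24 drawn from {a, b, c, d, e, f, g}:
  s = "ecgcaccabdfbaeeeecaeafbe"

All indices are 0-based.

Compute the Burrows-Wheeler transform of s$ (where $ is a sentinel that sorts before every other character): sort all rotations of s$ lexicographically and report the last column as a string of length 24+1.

rank  rotation                   last
    0  $ecgcaccabdfbaeeeecaeafbe  e
    1  abdfbaeeeecaeafbe$ecgcacc  c
    2  accabdfbaeeeecaeafbe$ecgc  c
    3  aeafbe$ecgcaccabdfbaeeeec  c
    4  aeeeecaeafbe$ecgcaccabdfb  b
    5  afbe$ecgcaccabdfbaeeeecae  e
    6  baeeeecaeafbe$ecgcaccabdf  f
    7  bdfbaeeeecaeafbe$ecgcacca  a
    8  be$ecgcaccabdfbaeeeecaeaf  f
    9  cabdfbaeeeecaeafbe$ecgcac  c
   10  caccabdfbaeeeecaeafbe$ecg  g
   11  caeafbe$ecgcaccabdfbaeeee  e
   12  ccabdfbaeeeecaeafbe$ecgca  a
   13  cgcaccabdfbaeeeecaeafbe$e  e
   14  dfbaeeeecaeafbe$ecgcaccab  b
   15  e$ecgcaccabdfbaeeeecaeafb  b
   16  eafbe$ecgcaccabdfbaeeeeca  a
   17  ecaeafbe$ecgcaccabdfbaeee  e
   18  ecgcaccabdfbaeeeecaeafbe$  $
   19  eecaeafbe$ecgcaccabdfbaee  e
   20  eeecaeafbe$ecgcaccabdfbae  e
   21  eeeecaeafbe$ecgcaccabdfba  a
   22  fbaeeeecaeafbe$ecgcaccabd  d
   23  fbe$ecgcaccabdfbaeeeecaea  a
   24  gcaccabdfbaeeeecaeafbe$ec  c

ecccbefafcgeaebbae$eeadac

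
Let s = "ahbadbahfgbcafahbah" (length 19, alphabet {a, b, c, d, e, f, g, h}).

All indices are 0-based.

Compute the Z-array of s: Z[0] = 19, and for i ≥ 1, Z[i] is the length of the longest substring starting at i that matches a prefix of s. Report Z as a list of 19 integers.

Z[0]=19
i=1: outside box; Z[1]=0
i=2: outside box; Z[2]=0
i=3: outside box; Z[3]=1 extend→box=[3,4)
i=4: outside box; Z[4]=0
i=5: outside box; Z[5]=0
i=6: outside box; Z[6]=2 extend→box=[6,8)
i=7: min(r-i=1, Z[1]=0)=0; Z[7]=0
i=8: outside box; Z[8]=0
i=9: outside box; Z[9]=0
i=10: outside box; Z[10]=0
i=11: outside box; Z[11]=0
i=12: outside box; Z[12]=1 extend→box=[12,13)
i=13: outside box; Z[13]=0
i=14: outside box; Z[14]=4 extend→box=[14,18)
i=15: min(r-i=3, Z[1]=0)=0; Z[15]=0
i=16: min(r-i=2, Z[2]=0)=0; Z[16]=0
i=17: min(r-i=1, Z[3]=1)=1; Z[17]=2 extend→box=[17,19)
i=18: min(r-i=1, Z[1]=0)=0; Z[18]=0

[19, 0, 0, 1, 0, 0, 2, 0, 0, 0, 0, 0, 1, 0, 4, 0, 0, 2, 0]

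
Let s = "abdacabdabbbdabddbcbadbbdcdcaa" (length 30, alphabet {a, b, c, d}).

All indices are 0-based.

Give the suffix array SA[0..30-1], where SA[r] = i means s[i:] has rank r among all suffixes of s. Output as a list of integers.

sorted suffixes:
  #0 SA[0]=29  'a'
  #1 SA[1]=28  'aa'
  #2 SA[2]=8  'abbbdabddbcbadbbdcdcaa'
  #3 SA[3]=5  'abdabbbdabddbcbadbbdcdcaa'
  #4 SA[4]=0  'abdacabdabbbdabddbcbadbbdcdcaa'
  #5 SA[5]=13  'abddbcbadbbdcdcaa'
  #6 SA[6]=3  'acabdabbbdabddbcbadbbdcdcaa'
  #7 SA[7]=20  'adbbdcdcaa'
  #8 SA[8]=19  'badbbdcdcaa'
  #9 SA[9]=9  'bbbdabddbcbadbbdcdcaa'
  #10 SA[10]=10  'bbdabddbcbadbbdcdcaa'
  #11 SA[11]=22  'bbdcdcaa'
  #12 SA[12]=17  'bcbadbbdcdcaa'
  #13 SA[13]=6  'bdabbbdabddbcbadbbdcdcaa'
  #14 SA[14]=11  'bdabddbcbadbbdcdcaa'
  #15 SA[15]=1  'bdacabdabbbdabddbcbadbbdcdcaa'
  #16 SA[16]=23  'bdcdcaa'
  #17 SA[17]=14  'bddbcbadbbdcdcaa'
  #18 SA[18]=27  'caa'
  #19 SA[19]=4  'cabdabbbdabddbcbadbbdcdcaa'
  #20 SA[20]=18  'cbadbbdcdcaa'
  #21 SA[21]=25  'cdcaa'
  #22 SA[22]=7  'dabbbdabddbcbadbbdcdcaa'
  #23 SA[23]=12  'dabddbcbadbbdcdcaa'
  #24 SA[24]=2  'dacabdabbbdabddbcbadbbdcdcaa'
  #25 SA[25]=21  'dbbdcdcaa'
  #26 SA[26]=16  'dbcbadbbdcdcaa'
  #27 SA[27]=26  'dcaa'
  #28 SA[28]=24  'dcdcaa'
  #29 SA[29]=15  'ddbcbadbbdcdcaa'

[29, 28, 8, 5, 0, 13, 3, 20, 19, 9, 10, 22, 17, 6, 11, 1, 23, 14, 27, 4, 18, 25, 7, 12, 2, 21, 16, 26, 24, 15]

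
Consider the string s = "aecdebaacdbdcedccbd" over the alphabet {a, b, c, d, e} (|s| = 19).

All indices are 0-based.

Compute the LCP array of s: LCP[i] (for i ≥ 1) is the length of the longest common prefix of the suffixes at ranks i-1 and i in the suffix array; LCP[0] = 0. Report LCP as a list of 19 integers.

[0, 1, 1, 0, 1, 2, 0, 1, 1, 2, 1, 0, 1, 1, 2, 1, 0, 1, 1]

rank | idx | suffix
   0 |   6 | aacdbdcedccbd
   1 |   7 | acdbdcedccbd
   2 |   0 | aecdebaacdbdcedccbd
   3 |   5 | baacdbdcedccbd
   4 |  17 | bd
   5 |  10 | bdcedccbd
   6 |  16 | cbd
   7 |  15 | ccbd
   8 |   8 | cdbdcedccbd
   9 |   2 | cdebaacdbdcedccbd
  10 |  12 | cedccbd
  11 |  18 | d
  12 |   9 | dbdcedccbd
  13 |  14 | dccbd
  14 |  11 | dcedccbd
  15 |   3 | debaacdbdcedccbd
  16 |   4 | ebaacdbdcedccbd
  17 |   1 | ecdebaacdbdcedccbd
  18 |  13 | edccbd

SA = [6, 7, 0, 5, 17, 10, 16, 15, 8, 2, 12, 18, 9, 14, 11, 3, 4, 1, 13]
i: (SA[i-1],SA[i]) lcp shared
  1: (6,7) 1 'a'
  2: (7,0) 1 'a'
  3: (0,5) 0 ''
  4: (5,17) 1 'b'
  5: (17,10) 2 'bd'
  6: (10,16) 0 ''
  7: (16,15) 1 'c'
  8: (15,8) 1 'c'
  9: (8,2) 2 'cd'
  10: (2,12) 1 'c'
  11: (12,18) 0 ''
  12: (18,9) 1 'd'
  13: (9,14) 1 'd'
  14: (14,11) 2 'dc'
  15: (11,3) 1 'd'
  16: (3,4) 0 ''
  17: (4,1) 1 'e'
  18: (1,13) 1 'e'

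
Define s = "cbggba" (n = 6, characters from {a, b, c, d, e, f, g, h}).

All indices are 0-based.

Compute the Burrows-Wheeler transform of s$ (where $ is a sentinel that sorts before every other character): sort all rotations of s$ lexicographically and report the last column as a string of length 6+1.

abgc$gb

rank  rotation last
    0  $cbggba  a
    1  a$cbggb  b
    2  ba$cbgg  g
    3  bggba$c  c
    4  cbggba$  $
    5  gba$cbg  g
    6  ggba$cb  b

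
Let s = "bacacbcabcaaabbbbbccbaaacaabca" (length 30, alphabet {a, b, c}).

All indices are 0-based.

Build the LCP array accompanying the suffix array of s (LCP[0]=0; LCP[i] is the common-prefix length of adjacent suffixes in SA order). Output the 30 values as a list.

rank→(start, suffix):
  0 → (29, 'a')
  1 → (10, 'aaabbbbbccbaaacaabca')
  2 → (21, 'aaacaabca')
  3 → (11, 'aabbbbbccbaaacaabca')
  4 → (25, 'aabca')
  5 → (22, 'aacaabca')
  6 → (12, 'abbbbbccbaaacaabca')
  7 → (26, 'abca')
  8 → (7, 'abcaaabbbbbccbaaacaabca')
  9 → (23, 'acaabca')
  10 → (1, 'acacbcabcaaabbbbbccbaaacaabca')
  11 → (3, 'acbcabcaaabbbbbccbaaacaabca')
  12 → (20, 'baaacaabca')
  13 → (0, 'bacacbcabcaaabbbbbccbaaacaabca')
  14 → (13, 'bbbbbccbaaacaabca')
  15 → (14, 'bbbbccbaaacaabca')
  16 → (15, 'bbbccbaaacaabca')
  17 → (16, 'bbccbaaacaabca')
  18 → (27, 'bca')
  19 → (8, 'bcaaabbbbbccbaaacaabca')
  20 → (5, 'bcabcaaabbbbbccbaaacaabca')
  21 → (17, 'bccbaaacaabca')
  22 → (28, 'ca')
  23 → (9, 'caaabbbbbccbaaacaabca')
  24 → (24, 'caabca')
  25 → (6, 'cabcaaabbbbbccbaaacaabca')
  26 → (2, 'cacbcabcaaabbbbbccbaaacaabca')
  27 → (19, 'cbaaacaabca')
  28 → (4, 'cbcabcaaabbbbbccbaaacaabca')
  29 → (18, 'ccbaaacaabca')

SA = [29, 10, 21, 11, 25, 22, 12, 26, 7, 23, 1, 3, 20, 0, 13, 14, 15, 16, 27, 8, 5, 17, 28, 9, 24, 6, 2, 19, 4, 18]
i: (SA[i-1],SA[i]) lcp shared
  1: (29,10) 1 'a'
  2: (10,21) 3 'aaa'
  3: (21,11) 2 'aa'
  4: (11,25) 3 'aab'
  5: (25,22) 2 'aa'
  6: (22,12) 1 'a'
  7: (12,26) 2 'ab'
  8: (26,7) 4 'abca'
  9: (7,23) 1 'a'
  10: (23,1) 3 'aca'
  11: (1,3) 2 'ac'
  12: (3,20) 0 ''
  13: (20,0) 2 'ba'
  14: (0,13) 1 'b'
  15: (13,14) 4 'bbbb'
  16: (14,15) 3 'bbb'
  17: (15,16) 2 'bb'
  18: (16,27) 1 'b'
  19: (27,8) 3 'bca'
  20: (8,5) 3 'bca'
  21: (5,17) 2 'bc'
  22: (17,28) 0 ''
  23: (28,9) 2 'ca'
  24: (9,24) 3 'caa'
  25: (24,6) 2 'ca'
  26: (6,2) 2 'ca'
  27: (2,19) 1 'c'
  28: (19,4) 2 'cb'
  29: (4,18) 1 'c'

[0, 1, 3, 2, 3, 2, 1, 2, 4, 1, 3, 2, 0, 2, 1, 4, 3, 2, 1, 3, 3, 2, 0, 2, 3, 2, 2, 1, 2, 1]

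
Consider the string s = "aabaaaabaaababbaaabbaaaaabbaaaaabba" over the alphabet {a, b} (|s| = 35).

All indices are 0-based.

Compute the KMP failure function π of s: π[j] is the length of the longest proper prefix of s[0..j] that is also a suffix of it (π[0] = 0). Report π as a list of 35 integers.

[0, 1, 0, 1, 2, 2, 2, 3, 4, 5, 6, 3, 4, 0, 0, 1, 2, 2, 3, 0, 1, 2, 2, 2, 2, 3, 0, 1, 2, 2, 2, 2, 3, 0, 1]

π[0] = 0
j=1 s[j]='a': π[1]=1 (border 'a')
j=2 s[j]='b': k: 1→0; π[2]=0 (border '')
j=3 s[j]='a': π[3]=1 (border 'a')
j=4 s[j]='a': π[4]=2 (border 'aa')
j=5 s[j]='a': k: 2→1; π[5]=2 (border 'aa')
j=6 s[j]='a': k: 2→1; π[6]=2 (border 'aa')
j=7 s[j]='b': π[7]=3 (border 'aab')
j=8 s[j]='a': π[8]=4 (border 'aaba')
j=9 s[j]='a': π[9]=5 (border 'aabaa')
j=10 s[j]='a': π[10]=6 (border 'aabaaa')
j=11 s[j]='b': k: 6→2; π[11]=3 (border 'aab')
j=12 s[j]='a': π[12]=4 (border 'aaba')
j=13 s[j]='b': k: 4→1→0; π[13]=0 (border '')
j=14 s[j]='b': π[14]=0 (border '')
j=15 s[j]='a': π[15]=1 (border 'a')
j=16 s[j]='a': π[16]=2 (border 'aa')
j=17 s[j]='a': k: 2→1; π[17]=2 (border 'aa')
j=18 s[j]='b': π[18]=3 (border 'aab')
j=19 s[j]='b': k: 3→0; π[19]=0 (border '')
j=20 s[j]='a': π[20]=1 (border 'a')
j=21 s[j]='a': π[21]=2 (border 'aa')
j=22 s[j]='a': k: 2→1; π[22]=2 (border 'aa')
j=23 s[j]='a': k: 2→1; π[23]=2 (border 'aa')
j=24 s[j]='a': k: 2→1; π[24]=2 (border 'aa')
j=25 s[j]='b': π[25]=3 (border 'aab')
j=26 s[j]='b': k: 3→0; π[26]=0 (border '')
j=27 s[j]='a': π[27]=1 (border 'a')
j=28 s[j]='a': π[28]=2 (border 'aa')
j=29 s[j]='a': k: 2→1; π[29]=2 (border 'aa')
j=30 s[j]='a': k: 2→1; π[30]=2 (border 'aa')
j=31 s[j]='a': k: 2→1; π[31]=2 (border 'aa')
j=32 s[j]='b': π[32]=3 (border 'aab')
j=33 s[j]='b': k: 3→0; π[33]=0 (border '')
j=34 s[j]='a': π[34]=1 (border 'a')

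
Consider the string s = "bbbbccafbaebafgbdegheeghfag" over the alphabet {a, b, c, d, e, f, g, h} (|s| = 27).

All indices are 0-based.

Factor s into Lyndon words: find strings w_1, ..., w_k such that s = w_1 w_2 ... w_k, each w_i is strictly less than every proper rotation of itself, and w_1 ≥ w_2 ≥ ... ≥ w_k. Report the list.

["bbbbcc", "afb", "aebafgbdegheeghfag"]

emit factor 1: 'bbbbcc' (i=0, period=6)
emit factor 2: 'afb' (i=6, period=3)
emit factor 3: 'aebafgbdegheeghfag' (i=9, period=18)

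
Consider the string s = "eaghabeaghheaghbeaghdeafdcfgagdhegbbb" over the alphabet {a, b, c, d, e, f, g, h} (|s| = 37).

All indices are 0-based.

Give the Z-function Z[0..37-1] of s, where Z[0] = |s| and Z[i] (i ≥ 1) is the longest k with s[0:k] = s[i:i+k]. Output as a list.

[37, 0, 0, 0, 0, 0, 4, 0, 0, 0, 0, 4, 0, 0, 0, 0, 4, 0, 0, 0, 0, 2, 0, 0, 0, 0, 0, 0, 0, 0, 0, 0, 1, 0, 0, 0, 0]

Z[0]=37
i=1: fresh scan; Z[1]=0
i=2: fresh scan; Z[2]=0
i=3: fresh scan; Z[3]=0
i=4: fresh scan; Z[4]=0
i=5: fresh scan; Z[5]=0
i=6: fresh scan; Z[6]=4 scan→box=[6,10)
i=7: min(r-i=3, Z[1]=0)=0; Z[7]=0
i=8: min(r-i=2, Z[2]=0)=0; Z[8]=0
i=9: min(r-i=1, Z[3]=0)=0; Z[9]=0
i=10: fresh scan; Z[10]=0
i=11: fresh scan; Z[11]=4 scan→box=[11,15)
i=12: min(r-i=3, Z[1]=0)=0; Z[12]=0
i=13: min(r-i=2, Z[2]=0)=0; Z[13]=0
i=14: min(r-i=1, Z[3]=0)=0; Z[14]=0
i=15: fresh scan; Z[15]=0
i=16: fresh scan; Z[16]=4 scan→box=[16,20)
i=17: min(r-i=3, Z[1]=0)=0; Z[17]=0
i=18: min(r-i=2, Z[2]=0)=0; Z[18]=0
i=19: min(r-i=1, Z[3]=0)=0; Z[19]=0
i=20: fresh scan; Z[20]=0
i=21: fresh scan; Z[21]=2 scan→box=[21,23)
i=22: min(r-i=1, Z[1]=0)=0; Z[22]=0
i=23: fresh scan; Z[23]=0
i=24: fresh scan; Z[24]=0
i=25: fresh scan; Z[25]=0
i=26: fresh scan; Z[26]=0
i=27: fresh scan; Z[27]=0
i=28: fresh scan; Z[28]=0
i=29: fresh scan; Z[29]=0
i=30: fresh scan; Z[30]=0
i=31: fresh scan; Z[31]=0
i=32: fresh scan; Z[32]=1 scan→box=[32,33)
i=33: fresh scan; Z[33]=0
i=34: fresh scan; Z[34]=0
i=35: fresh scan; Z[35]=0
i=36: fresh scan; Z[36]=0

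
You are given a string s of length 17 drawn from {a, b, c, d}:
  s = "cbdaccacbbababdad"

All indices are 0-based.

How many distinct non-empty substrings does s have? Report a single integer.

sorted suffixes:
  #0 SA[0]=10  'ababdad'
  #1 SA[1]=12  'abdad'
  #2 SA[2]=6  'acbbababdad'
  #3 SA[3]=3  'accacbbababdad'
  #4 SA[4]=15  'ad'
  #5 SA[5]=9  'bababdad'
  #6 SA[6]=11  'babdad'
  #7 SA[7]=8  'bbababdad'
  #8 SA[8]=1  'bdaccacbbababdad'
  #9 SA[9]=13  'bdad'
  #10 SA[10]=5  'cacbbababdad'
  #11 SA[11]=7  'cbbababdad'
  #12 SA[12]=0  'cbdaccacbbababdad'
  #13 SA[13]=4  'ccacbbababdad'
  #14 SA[14]=16  'd'
  #15 SA[15]=2  'daccacbbababdad'
  #16 SA[16]=14  'dad'

SA = [10, 12, 6, 3, 15, 9, 11, 8, 1, 13, 5, 7, 0, 4, 16, 2, 14]
rank  pair      lcp
   1  s[10:],s[12:]  2  'ab'
   2  s[12:],s[6:]  1  'a'
   3  s[6:],s[3:]  2  'ac'
   4  s[3:],s[15:]  1  'a'
   5  s[15:],s[9:]  0  ''
   6  s[9:],s[11:]  3  'bab'
   7  s[11:],s[8:]  1  'b'
   8  s[8:],s[1:]  1  'b'
   9  s[1:],s[13:]  3  'bda'
  10  s[13:],s[5:]  0  ''
  11  s[5:],s[7:]  1  'c'
  12  s[7:],s[0:]  2  'cb'
  13  s[0:],s[4:]  1  'c'
  14  s[4:],s[16:]  0  ''
  15  s[16:],s[2:]  1  'd'
  16  s[2:],s[14:]  2  'da'

n(n+1)/2 = 17·18/2 = 153
Σ LCP = 0 + 2 + 1 + 2 + 1 + 0 + 3 + 1 + 1 + 3 + 0 + 1 + 2 + 1 + 0 + 1 + 2 = 21
distinct = 153 − 21 = 132

132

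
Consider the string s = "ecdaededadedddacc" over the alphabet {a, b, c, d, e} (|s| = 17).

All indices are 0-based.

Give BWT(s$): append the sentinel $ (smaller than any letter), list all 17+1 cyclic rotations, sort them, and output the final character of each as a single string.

cdddcaedecdeea$dda

rank  rotation            last
    0  $ecdaededadedddacc  c
    1  acc$ecdaededadeddd  d
    2  adedddacc$ecdaeded  d
    3  aededadedddacc$ecd  d
    4  c$ecdaededadedddac  c
    5  cc$ecdaededadeddda  a
    6  cdaededadedddacc$e  e
    7  dacc$ecdaededadedd  d
    8  dadedddacc$ecdaede  e
    9  daededadedddacc$ec  c
   10  ddacc$ecdaededaded  d
   11  dddacc$ecdaededade  e
   12  dedadedddacc$ecdae  e
   13  dedddacc$ecdaededa  a
   14  ecdaededadedddacc$  $
   15  edadedddacc$ecdaed  d
   16  edddacc$ecdaededad  d
   17  ededadedddacc$ecda  a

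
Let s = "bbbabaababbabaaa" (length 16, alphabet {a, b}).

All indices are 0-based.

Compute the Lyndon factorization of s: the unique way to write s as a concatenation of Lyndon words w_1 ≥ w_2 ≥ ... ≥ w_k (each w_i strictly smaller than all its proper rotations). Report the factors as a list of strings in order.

emit factor 1: 'b' (i=0, period=1)
emit factor 2: 'b' (i=1, period=1)
emit factor 3: 'b' (i=2, period=1)
emit factor 4: 'ab' (i=3, period=2)
emit factor 5: 'aababbab' (i=5, period=8)
emit factor 6: 'a' (i=13, period=1)
emit factor 7: 'a' (i=14, period=1)
emit factor 8: 'a' (i=15, period=1)

["b", "b", "b", "ab", "aababbab", "a", "a", "a"]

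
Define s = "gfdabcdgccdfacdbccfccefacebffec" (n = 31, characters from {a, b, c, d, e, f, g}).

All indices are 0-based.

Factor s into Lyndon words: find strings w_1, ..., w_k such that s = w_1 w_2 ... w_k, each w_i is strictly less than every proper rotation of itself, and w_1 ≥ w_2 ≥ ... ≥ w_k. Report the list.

["g", "f", "d", "abcdgccdfacdbccfccefacebffec"]

emit factor 1: 'g' (i=0, period=1)
emit factor 2: 'f' (i=1, period=1)
emit factor 3: 'd' (i=2, period=1)
emit factor 4: 'abcdgccdfacdbccfccefacebffec' (i=3, period=28)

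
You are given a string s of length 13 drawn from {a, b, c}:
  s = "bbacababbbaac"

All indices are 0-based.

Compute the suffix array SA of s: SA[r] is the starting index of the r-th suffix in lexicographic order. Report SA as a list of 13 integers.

sorted suffixes:
  #0 SA[0]=10  'aac'
  #1 SA[1]=4  'ababbbaac'
  #2 SA[2]=6  'abbbaac'
  #3 SA[3]=11  'ac'
  #4 SA[4]=2  'acababbbaac'
  #5 SA[5]=9  'baac'
  #6 SA[6]=5  'babbbaac'
  #7 SA[7]=1  'bacababbbaac'
  #8 SA[8]=8  'bbaac'
  #9 SA[9]=0  'bbacababbbaac'
  #10 SA[10]=7  'bbbaac'
  #11 SA[11]=12  'c'
  #12 SA[12]=3  'cababbbaac'

[10, 4, 6, 11, 2, 9, 5, 1, 8, 0, 7, 12, 3]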